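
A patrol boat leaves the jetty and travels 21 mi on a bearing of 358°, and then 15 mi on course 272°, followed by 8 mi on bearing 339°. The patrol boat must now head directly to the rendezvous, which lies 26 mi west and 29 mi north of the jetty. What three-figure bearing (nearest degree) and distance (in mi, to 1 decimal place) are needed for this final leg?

Leg 1 (358°, 21 mi): east 21 sin 358° = -0.73, north 21 cos 358° = 20.99
Leg 2 (272°, 15 mi): east 15 sin 272° = -14.99, north 15 cos 272° = 0.52
Leg 3 (339°, 8 mi): east 8 sin 339° = -2.87, north 8 cos 339° = 7.47
Current position: (-18.59, 28.98). Target: (-26, 29). Remaining: Δeast = -7.41, Δnorth = 0.02.
Bearing = atan2(-7.41, 0.02) mod 360° = 270.16°; distance = √((-7.41)² + (0.02)²) = 7.409 mi.

270°, 7.4 mi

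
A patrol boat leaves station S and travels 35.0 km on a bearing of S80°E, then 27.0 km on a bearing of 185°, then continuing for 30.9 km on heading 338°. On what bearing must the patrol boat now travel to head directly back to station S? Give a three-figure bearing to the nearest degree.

282°

Leg 1 (S80°E, 35.0 km): east 35.0 sin 100° = 34.47, north 35.0 cos 100° = -6.08
Leg 2 (185°, 27.0 km): east 27.0 sin 185° = -2.35, north 27.0 cos 185° = -26.90
Leg 3 (338°, 30.9 km): east 30.9 sin 338° = -11.58, north 30.9 cos 338° = 28.65
Net displacement: 20.54 east, -4.32 north. Direction back to start is (-20.54, 4.32): bearing = atan2(-20.54, 4.32) mod 360° = 281.89° ≈ 282°.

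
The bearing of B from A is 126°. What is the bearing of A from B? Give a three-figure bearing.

Back-bearing = 126° + 180° = 306°.

306°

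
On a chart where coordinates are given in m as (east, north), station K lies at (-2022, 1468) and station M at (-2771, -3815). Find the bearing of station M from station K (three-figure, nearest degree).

188°

Δeast = -2771 − -2022 = -749.00; Δnorth = -3815 − 1468 = -5283.00.
Bearing = atan2(Δeast, Δnorth) mod 360° = 188.07° ≈ 188°.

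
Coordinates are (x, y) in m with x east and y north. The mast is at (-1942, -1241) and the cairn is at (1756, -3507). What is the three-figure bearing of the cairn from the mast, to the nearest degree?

Δeast = 1756 − -1942 = 3698.00; Δnorth = -3507 − -1241 = -2266.00.
Bearing = atan2(Δeast, Δnorth) mod 360° = 121.50° ≈ 121°.

121°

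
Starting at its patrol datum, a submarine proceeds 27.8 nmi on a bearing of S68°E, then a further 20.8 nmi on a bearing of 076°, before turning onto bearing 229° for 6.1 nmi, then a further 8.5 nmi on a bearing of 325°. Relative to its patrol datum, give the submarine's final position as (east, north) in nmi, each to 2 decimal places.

(36.48, -2.42)

Leg 1 (S68°E, 27.8 nmi): east 27.8 sin 112° = 25.78, north 27.8 cos 112° = -10.41
Leg 2 (076°, 20.8 nmi): east 20.8 sin 76° = 20.18, north 20.8 cos 76° = 5.03
Leg 3 (229°, 6.1 nmi): east 6.1 sin 229° = -4.60, north 6.1 cos 229° = -4.00
Leg 4 (325°, 8.5 nmi): east 8.5 sin 325° = -4.88, north 8.5 cos 325° = 6.96
Summing: 36.48 nmi east, -2.42 nmi north → (36.48, -2.42).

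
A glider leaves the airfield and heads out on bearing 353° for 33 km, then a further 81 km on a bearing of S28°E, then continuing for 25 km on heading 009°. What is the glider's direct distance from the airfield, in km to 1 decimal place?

40.4 km

Leg 1 (353°, 33 km): east 33 sin 353° = -4.02, north 33 cos 353° = 32.75
Leg 2 (S28°E, 81 km): east 81 sin 152° = 38.03, north 81 cos 152° = -71.52
Leg 3 (009°, 25 km): east 25 sin 9° = 3.91, north 25 cos 9° = 24.69
Net: 37.92 east, -14.07 north. Distance = √((37.92)² + (-14.07)²) = 40.444 km.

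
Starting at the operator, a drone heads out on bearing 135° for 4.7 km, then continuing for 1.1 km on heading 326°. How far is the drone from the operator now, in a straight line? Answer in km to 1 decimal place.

Leg 1 (135°, 4.7 km): east 4.7 sin 135° = 3.32, north 4.7 cos 135° = -3.32
Leg 2 (326°, 1.1 km): east 1.1 sin 326° = -0.62, north 1.1 cos 326° = 0.91
Net: 2.71 east, -2.41 north. Distance = √((2.71)² + (-2.41)²) = 3.626 km.

3.6 km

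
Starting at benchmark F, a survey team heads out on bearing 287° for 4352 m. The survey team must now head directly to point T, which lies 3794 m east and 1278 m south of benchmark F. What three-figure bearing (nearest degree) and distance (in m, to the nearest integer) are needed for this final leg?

108°, 8355 m

Leg 1 (287°, 4352 m): east 4352 sin 287° = -4161.84, north 4352 cos 287° = 1272.40
Current position: (-4161.84, 1272.40). Target: (3794, -1278). Remaining: Δeast = 7955.84, Δnorth = -2550.40.
Bearing = atan2(7955.84, -2550.40) mod 360° = 107.77°; distance = √((7955.84)² + (-2550.40)²) = 8354.634 m.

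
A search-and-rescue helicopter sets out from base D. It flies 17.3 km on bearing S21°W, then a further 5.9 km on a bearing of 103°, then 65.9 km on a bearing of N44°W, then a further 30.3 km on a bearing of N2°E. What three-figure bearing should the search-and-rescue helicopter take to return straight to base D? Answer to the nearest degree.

Leg 1 (S21°W, 17.3 km): east 17.3 sin 201° = -6.20, north 17.3 cos 201° = -16.15
Leg 2 (103°, 5.9 km): east 5.9 sin 103° = 5.75, north 5.9 cos 103° = -1.33
Leg 3 (N44°W, 65.9 km): east 65.9 sin 316° = -45.78, north 65.9 cos 316° = 47.40
Leg 4 (N2°E, 30.3 km): east 30.3 sin 2° = 1.06, north 30.3 cos 2° = 30.28
Net displacement: -45.17 east, 60.21 north. Direction back to start is (45.17, -60.21): bearing = atan2(45.17, -60.21) mod 360° = 143.12° ≈ 143°.

143°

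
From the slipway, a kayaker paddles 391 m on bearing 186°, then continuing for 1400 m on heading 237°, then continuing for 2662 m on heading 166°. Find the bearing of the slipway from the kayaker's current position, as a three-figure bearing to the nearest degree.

Leg 1 (186°, 391 m): east 391 sin 186° = -40.87, north 391 cos 186° = -388.86
Leg 2 (237°, 1400 m): east 1400 sin 237° = -1174.14, north 1400 cos 237° = -762.49
Leg 3 (166°, 2662 m): east 2662 sin 166° = 644.00, north 2662 cos 166° = -2582.93
Net displacement: -571.01 east, -3734.28 north. Direction back to start is (571.01, 3734.28): bearing = atan2(571.01, 3734.28) mod 360° = 8.69° ≈ 009°.

009°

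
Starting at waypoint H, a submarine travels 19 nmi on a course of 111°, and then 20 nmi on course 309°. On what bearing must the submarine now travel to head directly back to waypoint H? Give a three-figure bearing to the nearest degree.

201°

Leg 1 (111°, 19 nmi): east 19 sin 111° = 17.74, north 19 cos 111° = -6.81
Leg 2 (309°, 20 nmi): east 20 sin 309° = -15.54, north 20 cos 309° = 12.59
Net displacement: 2.20 east, 5.78 north. Direction back to start is (-2.20, -5.78): bearing = atan2(-2.20, -5.78) mod 360° = 200.80° ≈ 201°.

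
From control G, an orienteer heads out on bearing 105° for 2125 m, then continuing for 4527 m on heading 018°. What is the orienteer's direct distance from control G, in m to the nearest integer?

5101 m

Leg 1 (105°, 2125 m): east 2125 sin 105° = 2052.59, north 2125 cos 105° = -549.99
Leg 2 (018°, 4527 m): east 4527 sin 18° = 1398.92, north 4527 cos 18° = 4305.43
Net: 3451.51 east, 3755.44 north. Distance = √((3451.51)² + (3755.44)²) = 5100.616 m.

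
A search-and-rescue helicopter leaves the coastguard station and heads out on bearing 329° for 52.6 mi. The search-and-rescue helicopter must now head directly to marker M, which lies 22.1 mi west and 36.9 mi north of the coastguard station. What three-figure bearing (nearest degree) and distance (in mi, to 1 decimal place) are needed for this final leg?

149°, 9.6 mi

Leg 1 (329°, 52.6 mi): east 52.6 sin 329° = -27.09, north 52.6 cos 329° = 45.09
Current position: (-27.09, 45.09). Target: (-22.1, 36.9). Remaining: Δeast = 4.99, Δnorth = -8.19.
Bearing = atan2(4.99, -8.19) mod 360° = 148.63°; distance = √((4.99)² + (-8.19)²) = 9.588 mi.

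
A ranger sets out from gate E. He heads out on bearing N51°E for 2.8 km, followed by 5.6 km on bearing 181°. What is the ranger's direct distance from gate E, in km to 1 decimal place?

Leg 1 (N51°E, 2.8 km): east 2.8 sin 51° = 2.18, north 2.8 cos 51° = 1.76
Leg 2 (181°, 5.6 km): east 5.6 sin 181° = -0.10, north 5.6 cos 181° = -5.60
Net: 2.08 east, -3.84 north. Distance = √((2.08)² + (-3.84)²) = 4.364 km.

4.4 km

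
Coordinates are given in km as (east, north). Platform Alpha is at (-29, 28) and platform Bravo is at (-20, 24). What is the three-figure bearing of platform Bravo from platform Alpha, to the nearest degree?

Δeast = -20 − -29 = 9.00; Δnorth = 24 − 28 = -4.00.
Bearing = atan2(Δeast, Δnorth) mod 360° = 113.96° ≈ 114°.

114°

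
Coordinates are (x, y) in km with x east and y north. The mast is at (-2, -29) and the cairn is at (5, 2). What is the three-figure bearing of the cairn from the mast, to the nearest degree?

013°

Δeast = 5 − -2 = 7.00; Δnorth = 2 − -29 = 31.00.
Bearing = atan2(Δeast, Δnorth) mod 360° = 12.72° ≈ 013°.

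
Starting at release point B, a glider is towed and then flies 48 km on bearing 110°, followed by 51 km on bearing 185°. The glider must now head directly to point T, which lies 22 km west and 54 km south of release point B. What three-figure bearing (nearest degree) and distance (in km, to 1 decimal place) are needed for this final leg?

Leg 1 (110°, 48 km): east 48 sin 110° = 45.11, north 48 cos 110° = -16.42
Leg 2 (185°, 51 km): east 51 sin 185° = -4.44, north 51 cos 185° = -50.81
Current position: (40.66, -67.22). Target: (-22, -54). Remaining: Δeast = -62.66, Δnorth = 13.22.
Bearing = atan2(-62.66, 13.22) mod 360° = 281.92°; distance = √((-62.66)² + (13.22)²) = 64.040 km.

282°, 64.0 km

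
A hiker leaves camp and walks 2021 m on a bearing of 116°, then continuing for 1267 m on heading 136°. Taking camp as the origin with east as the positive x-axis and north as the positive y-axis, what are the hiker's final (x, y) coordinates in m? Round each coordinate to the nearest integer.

Leg 1 (116°, 2021 m): east 2021 sin 116° = 1816.46, north 2021 cos 116° = -885.95
Leg 2 (136°, 1267 m): east 1267 sin 136° = 880.13, north 1267 cos 136° = -911.40
Summing: 2696.59 m east, -1797.35 m north → (2697, -1797).

(2697, -1797)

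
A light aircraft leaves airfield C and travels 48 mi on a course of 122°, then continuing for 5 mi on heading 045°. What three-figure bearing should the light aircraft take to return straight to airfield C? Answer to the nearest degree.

Leg 1 (122°, 48 mi): east 48 sin 122° = 40.71, north 48 cos 122° = -25.44
Leg 2 (045°, 5 mi): east 5 sin 45° = 3.54, north 5 cos 45° = 3.54
Net displacement: 44.24 east, -21.90 north. Direction back to start is (-44.24, 21.90): bearing = atan2(-44.24, 21.90) mod 360° = 296.34° ≈ 296°.

296°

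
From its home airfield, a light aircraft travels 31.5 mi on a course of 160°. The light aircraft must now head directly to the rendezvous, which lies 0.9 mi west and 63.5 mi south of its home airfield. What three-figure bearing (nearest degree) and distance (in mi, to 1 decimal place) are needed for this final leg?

199°, 35.9 mi

Leg 1 (160°, 31.5 mi): east 31.5 sin 160° = 10.77, north 31.5 cos 160° = -29.60
Current position: (10.77, -29.60). Target: (-0.9, -63.5). Remaining: Δeast = -11.67, Δnorth = -33.90.
Bearing = atan2(-11.67, -33.90) mod 360° = 199.00°; distance = √((-11.67)² + (-33.90)²) = 35.853 mi.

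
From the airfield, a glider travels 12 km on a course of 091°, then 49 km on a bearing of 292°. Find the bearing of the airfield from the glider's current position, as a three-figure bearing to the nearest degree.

118°

Leg 1 (091°, 12 km): east 12 sin 91° = 12.00, north 12 cos 91° = -0.21
Leg 2 (292°, 49 km): east 49 sin 292° = -45.43, north 49 cos 292° = 18.36
Net displacement: -33.43 east, 18.15 north. Direction back to start is (33.43, -18.15): bearing = atan2(33.43, -18.15) mod 360° = 118.49° ≈ 118°.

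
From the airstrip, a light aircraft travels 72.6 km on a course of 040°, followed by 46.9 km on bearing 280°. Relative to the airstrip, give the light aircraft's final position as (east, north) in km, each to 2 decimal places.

Leg 1 (040°, 72.6 km): east 72.6 sin 40° = 46.67, north 72.6 cos 40° = 55.61
Leg 2 (280°, 46.9 km): east 46.9 sin 280° = -46.19, north 46.9 cos 280° = 8.14
Summing: 0.48 km east, 63.76 km north → (0.48, 63.76).

(0.48, 63.76)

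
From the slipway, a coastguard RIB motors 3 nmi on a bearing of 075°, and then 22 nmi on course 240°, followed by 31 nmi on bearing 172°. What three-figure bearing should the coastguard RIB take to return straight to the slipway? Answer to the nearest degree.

016°

Leg 1 (075°, 3 nmi): east 3 sin 75° = 2.90, north 3 cos 75° = 0.78
Leg 2 (240°, 22 nmi): east 22 sin 240° = -19.05, north 22 cos 240° = -11.00
Leg 3 (172°, 31 nmi): east 31 sin 172° = 4.31, north 31 cos 172° = -30.70
Net displacement: -11.84 east, -40.92 north. Direction back to start is (11.84, 40.92): bearing = atan2(11.84, 40.92) mod 360° = 16.14° ≈ 016°.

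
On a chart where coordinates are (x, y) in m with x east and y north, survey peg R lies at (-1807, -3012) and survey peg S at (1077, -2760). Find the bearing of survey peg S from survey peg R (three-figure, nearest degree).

Δeast = 1077 − -1807 = 2884.00; Δnorth = -2760 − -3012 = 252.00.
Bearing = atan2(Δeast, Δnorth) mod 360° = 85.01° ≈ 085°.

085°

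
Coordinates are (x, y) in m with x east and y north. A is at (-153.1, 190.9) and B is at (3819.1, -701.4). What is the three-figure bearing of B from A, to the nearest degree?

Δeast = 3819.1 − -153.1 = 3972.20; Δnorth = -701.4 − 190.9 = -892.30.
Bearing = atan2(Δeast, Δnorth) mod 360° = 102.66° ≈ 103°.

103°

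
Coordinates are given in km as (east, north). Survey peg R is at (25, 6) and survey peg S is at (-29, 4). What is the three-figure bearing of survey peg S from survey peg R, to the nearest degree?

268°

Δeast = -29 − 25 = -54.00; Δnorth = 4 − 6 = -2.00.
Bearing = atan2(Δeast, Δnorth) mod 360° = 267.88° ≈ 268°.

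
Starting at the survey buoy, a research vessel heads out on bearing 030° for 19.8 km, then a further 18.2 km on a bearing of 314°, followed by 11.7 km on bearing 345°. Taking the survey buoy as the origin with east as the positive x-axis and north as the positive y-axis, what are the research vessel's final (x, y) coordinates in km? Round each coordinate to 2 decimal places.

(-6.22, 41.09)

Leg 1 (030°, 19.8 km): east 19.8 sin 30° = 9.90, north 19.8 cos 30° = 17.15
Leg 2 (314°, 18.2 km): east 18.2 sin 314° = -13.09, north 18.2 cos 314° = 12.64
Leg 3 (345°, 11.7 km): east 11.7 sin 345° = -3.03, north 11.7 cos 345° = 11.30
Summing: -6.22 km east, 41.09 km north → (-6.22, 41.09).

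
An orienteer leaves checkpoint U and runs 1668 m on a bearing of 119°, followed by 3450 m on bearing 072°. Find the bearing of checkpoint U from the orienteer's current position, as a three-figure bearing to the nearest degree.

Leg 1 (119°, 1668 m): east 1668 sin 119° = 1458.87, north 1668 cos 119° = -808.66
Leg 2 (072°, 3450 m): east 3450 sin 72° = 3281.14, north 3450 cos 72° = 1066.11
Net displacement: 4740.01 east, 257.45 north. Direction back to start is (-4740.01, -257.45): bearing = atan2(-4740.01, -257.45) mod 360° = 266.89° ≈ 267°.

267°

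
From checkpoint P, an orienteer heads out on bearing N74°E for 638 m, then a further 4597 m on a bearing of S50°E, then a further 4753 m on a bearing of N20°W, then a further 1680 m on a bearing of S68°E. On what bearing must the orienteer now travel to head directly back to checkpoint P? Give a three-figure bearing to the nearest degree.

255°

Leg 1 (N74°E, 638 m): east 638 sin 74° = 613.28, north 638 cos 74° = 175.86
Leg 2 (S50°E, 4597 m): east 4597 sin 130° = 3521.51, north 4597 cos 130° = -2954.89
Leg 3 (N20°W, 4753 m): east 4753 sin 340° = -1625.62, north 4753 cos 340° = 4466.36
Leg 4 (S68°E, 1680 m): east 1680 sin 112° = 1557.67, north 1680 cos 112° = -629.34
Net displacement: 4066.84 east, 1057.98 north. Direction back to start is (-4066.84, -1057.98): bearing = atan2(-4066.84, -1057.98) mod 360° = 255.42° ≈ 255°.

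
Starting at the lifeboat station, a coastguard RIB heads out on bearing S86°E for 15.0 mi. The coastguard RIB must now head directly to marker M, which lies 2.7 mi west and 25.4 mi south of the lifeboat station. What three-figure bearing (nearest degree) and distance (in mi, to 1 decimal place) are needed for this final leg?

Leg 1 (S86°E, 15.0 mi): east 15.0 sin 94° = 14.96, north 15.0 cos 94° = -1.05
Current position: (14.96, -1.05). Target: (-2.7, -25.4). Remaining: Δeast = -17.66, Δnorth = -24.35.
Bearing = atan2(-17.66, -24.35) mod 360° = 215.95°; distance = √((-17.66)² + (-24.35)²) = 30.085 mi.

216°, 30.1 mi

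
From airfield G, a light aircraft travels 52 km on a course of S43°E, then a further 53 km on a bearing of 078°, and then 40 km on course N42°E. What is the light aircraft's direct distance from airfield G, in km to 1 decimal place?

114.1 km

Leg 1 (S43°E, 52 km): east 52 sin 137° = 35.46, north 52 cos 137° = -38.03
Leg 2 (078°, 53 km): east 53 sin 78° = 51.84, north 53 cos 78° = 11.02
Leg 3 (N42°E, 40 km): east 40 sin 42° = 26.77, north 40 cos 42° = 29.73
Net: 114.07 east, 2.71 north. Distance = √((114.07)² + (2.71)²) = 114.103 km.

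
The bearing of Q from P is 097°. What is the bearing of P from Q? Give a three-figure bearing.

277°

Back-bearing = 097° + 180° = 277°.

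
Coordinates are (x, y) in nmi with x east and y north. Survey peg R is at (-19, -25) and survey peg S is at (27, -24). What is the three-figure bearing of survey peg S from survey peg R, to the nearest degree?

Δeast = 27 − -19 = 46.00; Δnorth = -24 − -25 = 1.00.
Bearing = atan2(Δeast, Δnorth) mod 360° = 88.75° ≈ 089°.

089°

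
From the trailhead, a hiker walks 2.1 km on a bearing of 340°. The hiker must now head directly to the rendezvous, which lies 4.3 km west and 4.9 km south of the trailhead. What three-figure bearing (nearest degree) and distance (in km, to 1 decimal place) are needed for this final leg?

208°, 7.8 km

Leg 1 (340°, 2.1 km): east 2.1 sin 340° = -0.72, north 2.1 cos 340° = 1.97
Current position: (-0.72, 1.97). Target: (-4.3, -4.9). Remaining: Δeast = -3.58, Δnorth = -6.87.
Bearing = atan2(-3.58, -6.87) mod 360° = 207.52°; distance = √((-3.58)² + (-6.87)²) = 7.751 km.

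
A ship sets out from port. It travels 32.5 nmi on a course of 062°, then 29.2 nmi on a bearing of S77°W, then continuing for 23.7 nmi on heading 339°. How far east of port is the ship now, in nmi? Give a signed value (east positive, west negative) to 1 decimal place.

-8.2 nmi

Leg 1 (062°, 32.5 nmi): east 32.5 sin 62° = 28.70, north 32.5 cos 62° = 15.26
Leg 2 (S77°W, 29.2 nmi): east 29.2 sin 257° = -28.45, north 29.2 cos 257° = -6.57
Leg 3 (339°, 23.7 nmi): east 23.7 sin 339° = -8.49, north 23.7 cos 339° = 22.13
Net east component: -8.25 nmi.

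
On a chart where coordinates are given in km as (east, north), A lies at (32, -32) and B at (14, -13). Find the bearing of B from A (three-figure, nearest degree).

Δeast = 14 − 32 = -18.00; Δnorth = -13 − -32 = 19.00.
Bearing = atan2(Δeast, Δnorth) mod 360° = 316.55° ≈ 317°.

317°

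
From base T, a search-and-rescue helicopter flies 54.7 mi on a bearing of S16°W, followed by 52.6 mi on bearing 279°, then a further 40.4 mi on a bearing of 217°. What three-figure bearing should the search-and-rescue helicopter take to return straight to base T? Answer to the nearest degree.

050°

Leg 1 (S16°W, 54.7 mi): east 54.7 sin 196° = -15.08, north 54.7 cos 196° = -52.58
Leg 2 (279°, 52.6 mi): east 52.6 sin 279° = -51.95, north 52.6 cos 279° = 8.23
Leg 3 (217°, 40.4 mi): east 40.4 sin 217° = -24.31, north 40.4 cos 217° = -32.26
Net displacement: -91.34 east, -76.62 north. Direction back to start is (91.34, 76.62): bearing = atan2(91.34, 76.62) mod 360° = 50.01° ≈ 050°.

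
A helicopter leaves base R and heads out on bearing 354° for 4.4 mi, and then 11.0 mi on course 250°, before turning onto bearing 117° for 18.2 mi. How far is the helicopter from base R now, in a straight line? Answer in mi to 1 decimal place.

Leg 1 (354°, 4.4 mi): east 4.4 sin 354° = -0.46, north 4.4 cos 354° = 4.38
Leg 2 (250°, 11.0 mi): east 11.0 sin 250° = -10.34, north 11.0 cos 250° = -3.76
Leg 3 (117°, 18.2 mi): east 18.2 sin 117° = 16.22, north 18.2 cos 117° = -8.26
Net: 5.42 east, -7.65 north. Distance = √((5.42)² + (-7.65)²) = 9.374 mi.

9.4 mi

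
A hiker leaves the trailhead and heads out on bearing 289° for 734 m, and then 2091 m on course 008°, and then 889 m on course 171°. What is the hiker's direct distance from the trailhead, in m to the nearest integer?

Leg 1 (289°, 734 m): east 734 sin 289° = -694.01, north 734 cos 289° = 238.97
Leg 2 (008°, 2091 m): east 2091 sin 8° = 291.01, north 2091 cos 8° = 2070.65
Leg 3 (171°, 889 m): east 889 sin 171° = 139.07, north 889 cos 171° = -878.05
Net: -263.93 east, 1431.56 north. Distance = √((-263.93)² + (1431.56)²) = 1455.689 m.

1456 m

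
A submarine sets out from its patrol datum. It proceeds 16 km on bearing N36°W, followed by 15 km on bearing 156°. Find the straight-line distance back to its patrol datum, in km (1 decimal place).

Leg 1 (N36°W, 16 km): east 16 sin 324° = -9.40, north 16 cos 324° = 12.94
Leg 2 (156°, 15 km): east 15 sin 156° = 6.10, north 15 cos 156° = -13.70
Net: -3.30 east, -0.76 north. Distance = √((-3.30)² + (-0.76)²) = 3.390 km.

3.4 km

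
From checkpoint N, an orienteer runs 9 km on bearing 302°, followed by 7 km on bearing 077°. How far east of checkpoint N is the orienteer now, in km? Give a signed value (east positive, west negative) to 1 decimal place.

Leg 1 (302°, 9 km): east 9 sin 302° = -7.63, north 9 cos 302° = 4.77
Leg 2 (077°, 7 km): east 7 sin 77° = 6.82, north 7 cos 77° = 1.57
Net east component: -0.81 km.

-0.8 km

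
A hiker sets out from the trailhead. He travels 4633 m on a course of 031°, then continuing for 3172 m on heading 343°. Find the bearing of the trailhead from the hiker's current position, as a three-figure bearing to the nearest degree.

192°

Leg 1 (031°, 4633 m): east 4633 sin 31° = 2386.17, north 4633 cos 31° = 3971.26
Leg 2 (343°, 3172 m): east 3172 sin 343° = -927.40, north 3172 cos 343° = 3033.40
Net displacement: 1458.77 east, 7004.65 north. Direction back to start is (-1458.77, -7004.65): bearing = atan2(-1458.77, -7004.65) mod 360° = 191.76° ≈ 192°.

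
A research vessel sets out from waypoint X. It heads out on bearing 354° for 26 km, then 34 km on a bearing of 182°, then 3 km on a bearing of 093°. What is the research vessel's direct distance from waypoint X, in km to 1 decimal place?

8.3 km

Leg 1 (354°, 26 km): east 26 sin 354° = -2.72, north 26 cos 354° = 25.86
Leg 2 (182°, 34 km): east 34 sin 182° = -1.19, north 34 cos 182° = -33.98
Leg 3 (093°, 3 km): east 3 sin 93° = 3.00, north 3 cos 93° = -0.16
Net: -0.91 east, -8.28 north. Distance = √((-0.91)² + (-8.28)²) = 8.328 km.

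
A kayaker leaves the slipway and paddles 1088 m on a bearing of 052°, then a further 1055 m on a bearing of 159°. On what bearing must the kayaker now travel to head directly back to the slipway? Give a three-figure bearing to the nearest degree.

Leg 1 (052°, 1088 m): east 1088 sin 52° = 857.36, north 1088 cos 52° = 669.84
Leg 2 (159°, 1055 m): east 1055 sin 159° = 378.08, north 1055 cos 159° = -984.93
Net displacement: 1235.43 east, -315.09 north. Direction back to start is (-1235.43, 315.09): bearing = atan2(-1235.43, 315.09) mod 360° = 284.31° ≈ 284°.

284°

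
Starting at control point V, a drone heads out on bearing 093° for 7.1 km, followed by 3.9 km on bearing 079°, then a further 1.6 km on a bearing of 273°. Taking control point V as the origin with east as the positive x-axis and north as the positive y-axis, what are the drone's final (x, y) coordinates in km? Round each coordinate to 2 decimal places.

Leg 1 (093°, 7.1 km): east 7.1 sin 93° = 7.09, north 7.1 cos 93° = -0.37
Leg 2 (079°, 3.9 km): east 3.9 sin 79° = 3.83, north 3.9 cos 79° = 0.74
Leg 3 (273°, 1.6 km): east 1.6 sin 273° = -1.60, north 1.6 cos 273° = 0.08
Summing: 9.32 km east, 0.46 km north → (9.32, 0.46).

(9.32, 0.46)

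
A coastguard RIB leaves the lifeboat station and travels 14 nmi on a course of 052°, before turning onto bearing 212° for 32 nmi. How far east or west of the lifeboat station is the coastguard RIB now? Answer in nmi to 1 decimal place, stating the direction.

5.9 nmi west

Leg 1 (052°, 14 nmi): east 14 sin 52° = 11.03, north 14 cos 52° = 8.62
Leg 2 (212°, 32 nmi): east 32 sin 212° = -16.96, north 32 cos 212° = -27.14
Net east component: -5.93 nmi.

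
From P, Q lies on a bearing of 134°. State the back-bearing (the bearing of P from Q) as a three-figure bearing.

314°

Back-bearing = 134° + 180° = 314°.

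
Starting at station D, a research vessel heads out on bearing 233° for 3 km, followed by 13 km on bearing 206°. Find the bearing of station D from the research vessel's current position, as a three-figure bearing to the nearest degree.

031°

Leg 1 (233°, 3 km): east 3 sin 233° = -2.40, north 3 cos 233° = -1.81
Leg 2 (206°, 13 km): east 13 sin 206° = -5.70, north 13 cos 206° = -11.68
Net displacement: -8.09 east, -13.49 north. Direction back to start is (8.09, 13.49): bearing = atan2(8.09, 13.49) mod 360° = 30.97° ≈ 031°.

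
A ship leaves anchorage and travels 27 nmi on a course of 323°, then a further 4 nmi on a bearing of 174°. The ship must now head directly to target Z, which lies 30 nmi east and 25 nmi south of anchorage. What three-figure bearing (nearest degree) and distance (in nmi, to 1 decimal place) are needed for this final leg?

133°, 62.6 nmi

Leg 1 (323°, 27 nmi): east 27 sin 323° = -16.25, north 27 cos 323° = 21.56
Leg 2 (174°, 4 nmi): east 4 sin 174° = 0.42, north 4 cos 174° = -3.98
Current position: (-15.83, 17.59). Target: (30, -25). Remaining: Δeast = 45.83, Δnorth = -42.59.
Bearing = atan2(45.83, -42.59) mod 360° = 132.90°; distance = √((45.83)² + (-42.59)²) = 62.562 nmi.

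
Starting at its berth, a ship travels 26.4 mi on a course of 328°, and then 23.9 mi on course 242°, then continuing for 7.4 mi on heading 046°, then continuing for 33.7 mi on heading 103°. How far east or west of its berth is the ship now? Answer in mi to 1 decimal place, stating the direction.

Leg 1 (328°, 26.4 mi): east 26.4 sin 328° = -13.99, north 26.4 cos 328° = 22.39
Leg 2 (242°, 23.9 mi): east 23.9 sin 242° = -21.10, north 23.9 cos 242° = -11.22
Leg 3 (046°, 7.4 mi): east 7.4 sin 46° = 5.32, north 7.4 cos 46° = 5.14
Leg 4 (103°, 33.7 mi): east 33.7 sin 103° = 32.84, north 33.7 cos 103° = -7.58
Net east component: 3.07 mi.

3.1 mi east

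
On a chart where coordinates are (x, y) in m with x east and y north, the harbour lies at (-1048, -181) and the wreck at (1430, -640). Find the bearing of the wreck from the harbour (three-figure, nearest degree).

100°

Δeast = 1430 − -1048 = 2478.00; Δnorth = -640 − -181 = -459.00.
Bearing = atan2(Δeast, Δnorth) mod 360° = 100.49° ≈ 100°.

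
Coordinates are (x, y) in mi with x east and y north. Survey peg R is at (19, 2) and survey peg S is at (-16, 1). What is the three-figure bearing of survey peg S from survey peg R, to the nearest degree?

268°

Δeast = -16 − 19 = -35.00; Δnorth = 1 − 2 = -1.00.
Bearing = atan2(Δeast, Δnorth) mod 360° = 268.36° ≈ 268°.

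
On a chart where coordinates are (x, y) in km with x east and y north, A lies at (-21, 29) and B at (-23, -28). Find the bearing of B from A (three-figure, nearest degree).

Δeast = -23 − -21 = -2.00; Δnorth = -28 − 29 = -57.00.
Bearing = atan2(Δeast, Δnorth) mod 360° = 182.01° ≈ 182°.

182°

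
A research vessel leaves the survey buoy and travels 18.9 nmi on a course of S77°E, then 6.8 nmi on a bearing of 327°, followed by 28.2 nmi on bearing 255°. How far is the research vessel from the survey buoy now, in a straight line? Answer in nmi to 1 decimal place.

13.8 nmi

Leg 1 (S77°E, 18.9 nmi): east 18.9 sin 103° = 18.42, north 18.9 cos 103° = -4.25
Leg 2 (327°, 6.8 nmi): east 6.8 sin 327° = -3.70, north 6.8 cos 327° = 5.70
Leg 3 (255°, 28.2 nmi): east 28.2 sin 255° = -27.24, north 28.2 cos 255° = -7.30
Net: -12.53 east, -5.85 north. Distance = √((-12.53)² + (-5.85)²) = 13.825 nmi.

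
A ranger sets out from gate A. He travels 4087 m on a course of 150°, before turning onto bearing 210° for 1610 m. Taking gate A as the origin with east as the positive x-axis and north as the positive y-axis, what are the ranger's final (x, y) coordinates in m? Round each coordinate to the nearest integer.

(1238, -4934)

Leg 1 (150°, 4087 m): east 4087 sin 150° = 2043.50, north 4087 cos 150° = -3539.45
Leg 2 (210°, 1610 m): east 1610 sin 210° = -805.00, north 1610 cos 210° = -1394.30
Summing: 1238.50 m east, -4933.75 m north → (1238, -4934).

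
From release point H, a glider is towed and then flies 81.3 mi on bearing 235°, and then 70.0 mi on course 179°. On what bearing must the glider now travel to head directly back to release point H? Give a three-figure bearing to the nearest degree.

Leg 1 (235°, 81.3 mi): east 81.3 sin 235° = -66.60, north 81.3 cos 235° = -46.63
Leg 2 (179°, 70.0 mi): east 70.0 sin 179° = 1.22, north 70.0 cos 179° = -69.99
Net displacement: -65.38 east, -116.62 north. Direction back to start is (65.38, 116.62): bearing = atan2(65.38, 116.62) mod 360° = 29.27° ≈ 029°.

029°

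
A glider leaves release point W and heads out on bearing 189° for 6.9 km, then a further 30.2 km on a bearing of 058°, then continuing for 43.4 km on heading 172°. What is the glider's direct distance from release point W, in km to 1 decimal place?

Leg 1 (189°, 6.9 km): east 6.9 sin 189° = -1.08, north 6.9 cos 189° = -6.82
Leg 2 (058°, 30.2 km): east 30.2 sin 58° = 25.61, north 30.2 cos 58° = 16.00
Leg 3 (172°, 43.4 km): east 43.4 sin 172° = 6.04, north 43.4 cos 172° = -42.98
Net: 30.57 east, -33.79 north. Distance = √((30.57)² + (-33.79)²) = 45.567 km.

45.6 km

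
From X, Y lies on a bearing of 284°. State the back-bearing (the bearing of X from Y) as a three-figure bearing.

104°

Back-bearing = 284° − 180° = 104°.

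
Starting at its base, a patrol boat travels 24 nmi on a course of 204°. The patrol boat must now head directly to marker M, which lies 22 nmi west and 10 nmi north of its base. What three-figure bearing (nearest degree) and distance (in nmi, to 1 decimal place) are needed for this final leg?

Leg 1 (204°, 24 nmi): east 24 sin 204° = -9.76, north 24 cos 204° = -21.93
Current position: (-9.76, -21.93). Target: (-22, 10). Remaining: Δeast = -12.24, Δnorth = 31.93.
Bearing = atan2(-12.24, 31.93) mod 360° = 339.03°; distance = √((-12.24)² + (31.93)²) = 34.190 nmi.

339°, 34.2 nmi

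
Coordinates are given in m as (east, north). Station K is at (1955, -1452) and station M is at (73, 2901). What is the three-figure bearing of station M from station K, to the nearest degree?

Δeast = 73 − 1955 = -1882.00; Δnorth = 2901 − -1452 = 4353.00.
Bearing = atan2(Δeast, Δnorth) mod 360° = 336.62° ≈ 337°.

337°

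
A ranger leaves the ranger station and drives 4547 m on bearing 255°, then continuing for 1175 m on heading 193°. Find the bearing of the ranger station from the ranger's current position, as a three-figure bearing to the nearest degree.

063°

Leg 1 (255°, 4547 m): east 4547 sin 255° = -4392.06, north 4547 cos 255° = -1176.85
Leg 2 (193°, 1175 m): east 1175 sin 193° = -264.32, north 1175 cos 193° = -1144.88
Net displacement: -4656.38 east, -2321.74 north. Direction back to start is (4656.38, 2321.74): bearing = atan2(4656.38, 2321.74) mod 360° = 63.50° ≈ 063°.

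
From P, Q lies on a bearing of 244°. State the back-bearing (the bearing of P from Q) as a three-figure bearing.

Back-bearing = 244° − 180° = 064°.

064°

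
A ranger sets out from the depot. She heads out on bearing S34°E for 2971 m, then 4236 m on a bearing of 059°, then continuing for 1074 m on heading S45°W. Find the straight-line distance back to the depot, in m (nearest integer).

Leg 1 (S34°E, 2971 m): east 2971 sin 146° = 1661.36, north 2971 cos 146° = -2463.07
Leg 2 (059°, 4236 m): east 4236 sin 59° = 3630.96, north 4236 cos 59° = 2181.70
Leg 3 (S45°W, 1074 m): east 1074 sin 225° = -759.43, north 1074 cos 225° = -759.43
Net: 4532.89 east, -1040.80 north. Distance = √((4532.89)² + (-1040.80)²) = 4650.845 m.

4651 m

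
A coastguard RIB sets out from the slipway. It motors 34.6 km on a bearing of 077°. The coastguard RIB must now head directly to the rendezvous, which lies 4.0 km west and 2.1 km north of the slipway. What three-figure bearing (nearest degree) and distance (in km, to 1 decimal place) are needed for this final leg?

Leg 1 (077°, 34.6 km): east 34.6 sin 77° = 33.71, north 34.6 cos 77° = 7.78
Current position: (33.71, 7.78). Target: (-4.0, 2.1). Remaining: Δeast = -37.71, Δnorth = -5.68.
Bearing = atan2(-37.71, -5.68) mod 360° = 261.43°; distance = √((-37.71)² + (-5.68)²) = 38.139 km.

261°, 38.1 km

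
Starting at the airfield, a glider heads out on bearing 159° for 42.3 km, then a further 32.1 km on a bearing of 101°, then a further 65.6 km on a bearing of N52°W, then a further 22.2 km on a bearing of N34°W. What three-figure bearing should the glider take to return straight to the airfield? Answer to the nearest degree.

127°

Leg 1 (159°, 42.3 km): east 42.3 sin 159° = 15.16, north 42.3 cos 159° = -39.49
Leg 2 (101°, 32.1 km): east 32.1 sin 101° = 31.51, north 32.1 cos 101° = -6.12
Leg 3 (N52°W, 65.6 km): east 65.6 sin 308° = -51.69, north 65.6 cos 308° = 40.39
Leg 4 (N34°W, 22.2 km): east 22.2 sin 326° = -12.41, north 22.2 cos 326° = 18.40
Net displacement: -17.44 east, 13.18 north. Direction back to start is (17.44, -13.18): bearing = atan2(17.44, -13.18) mod 360° = 127.08° ≈ 127°.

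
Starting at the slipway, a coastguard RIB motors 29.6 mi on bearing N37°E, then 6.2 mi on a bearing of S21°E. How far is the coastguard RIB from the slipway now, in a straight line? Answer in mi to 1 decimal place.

26.8 mi

Leg 1 (N37°E, 29.6 mi): east 29.6 sin 37° = 17.81, north 29.6 cos 37° = 23.64
Leg 2 (S21°E, 6.2 mi): east 6.2 sin 159° = 2.22, north 6.2 cos 159° = -5.79
Net: 20.04 east, 17.85 north. Distance = √((20.04)² + (17.85)²) = 26.835 mi.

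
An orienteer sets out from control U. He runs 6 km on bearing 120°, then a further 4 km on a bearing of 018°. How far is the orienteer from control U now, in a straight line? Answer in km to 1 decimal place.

Leg 1 (120°, 6 km): east 6 sin 120° = 5.20, north 6 cos 120° = -3.00
Leg 2 (018°, 4 km): east 4 sin 18° = 1.24, north 4 cos 18° = 3.80
Net: 6.43 east, 0.80 north. Distance = √((6.43)² + (0.80)²) = 6.482 km.

6.5 km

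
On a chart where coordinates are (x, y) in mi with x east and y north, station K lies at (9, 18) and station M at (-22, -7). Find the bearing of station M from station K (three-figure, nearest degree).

231°

Δeast = -22 − 9 = -31.00; Δnorth = -7 − 18 = -25.00.
Bearing = atan2(Δeast, Δnorth) mod 360° = 231.12° ≈ 231°.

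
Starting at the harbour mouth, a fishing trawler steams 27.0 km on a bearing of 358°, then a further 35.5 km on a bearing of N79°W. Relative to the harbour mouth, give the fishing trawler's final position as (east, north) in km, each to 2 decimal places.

(-35.79, 33.76)

Leg 1 (358°, 27.0 km): east 27.0 sin 358° = -0.94, north 27.0 cos 358° = 26.98
Leg 2 (N79°W, 35.5 km): east 35.5 sin 281° = -34.85, north 35.5 cos 281° = 6.77
Summing: -35.79 km east, 33.76 km north → (-35.79, 33.76).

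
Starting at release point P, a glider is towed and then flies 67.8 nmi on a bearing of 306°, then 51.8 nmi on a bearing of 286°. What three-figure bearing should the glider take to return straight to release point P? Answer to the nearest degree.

117°

Leg 1 (306°, 67.8 nmi): east 67.8 sin 306° = -54.85, north 67.8 cos 306° = 39.85
Leg 2 (286°, 51.8 nmi): east 51.8 sin 286° = -49.79, north 51.8 cos 286° = 14.28
Net displacement: -104.64 east, 54.13 north. Direction back to start is (104.64, -54.13): bearing = atan2(104.64, -54.13) mod 360° = 117.35° ≈ 117°.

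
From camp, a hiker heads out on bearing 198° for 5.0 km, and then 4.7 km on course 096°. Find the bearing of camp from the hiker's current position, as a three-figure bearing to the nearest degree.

Leg 1 (198°, 5.0 km): east 5.0 sin 198° = -1.55, north 5.0 cos 198° = -4.76
Leg 2 (096°, 4.7 km): east 4.7 sin 96° = 4.67, north 4.7 cos 96° = -0.49
Net displacement: 3.13 east, -5.25 north. Direction back to start is (-3.13, 5.25): bearing = atan2(-3.13, 5.25) mod 360° = 329.19° ≈ 329°.

329°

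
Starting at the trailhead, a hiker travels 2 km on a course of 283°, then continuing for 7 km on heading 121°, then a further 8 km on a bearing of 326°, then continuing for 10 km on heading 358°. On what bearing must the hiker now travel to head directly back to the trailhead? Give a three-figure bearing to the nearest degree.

177°

Leg 1 (283°, 2 km): east 2 sin 283° = -1.95, north 2 cos 283° = 0.45
Leg 2 (121°, 7 km): east 7 sin 121° = 6.00, north 7 cos 121° = -3.61
Leg 3 (326°, 8 km): east 8 sin 326° = -4.47, north 8 cos 326° = 6.63
Leg 4 (358°, 10 km): east 10 sin 358° = -0.35, north 10 cos 358° = 9.99
Net displacement: -0.77 east, 13.47 north. Direction back to start is (0.77, -13.47): bearing = atan2(0.77, -13.47) mod 360° = 176.72° ≈ 177°.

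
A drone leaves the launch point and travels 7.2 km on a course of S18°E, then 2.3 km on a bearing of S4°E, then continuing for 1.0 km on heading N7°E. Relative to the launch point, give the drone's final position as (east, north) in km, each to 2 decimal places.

(2.51, -8.15)

Leg 1 (S18°E, 7.2 km): east 7.2 sin 162° = 2.22, north 7.2 cos 162° = -6.85
Leg 2 (S4°E, 2.3 km): east 2.3 sin 176° = 0.16, north 2.3 cos 176° = -2.29
Leg 3 (N7°E, 1.0 km): east 1.0 sin 7° = 0.12, north 1.0 cos 7° = 0.99
Summing: 2.51 km east, -8.15 km north → (2.51, -8.15).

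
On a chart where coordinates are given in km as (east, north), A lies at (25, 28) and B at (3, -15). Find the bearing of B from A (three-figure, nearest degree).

207°

Δeast = 3 − 25 = -22.00; Δnorth = -15 − 28 = -43.00.
Bearing = atan2(Δeast, Δnorth) mod 360° = 207.10° ≈ 207°.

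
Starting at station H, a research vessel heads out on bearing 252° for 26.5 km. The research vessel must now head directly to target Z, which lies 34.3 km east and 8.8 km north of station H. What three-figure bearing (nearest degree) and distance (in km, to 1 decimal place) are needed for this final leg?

Leg 1 (252°, 26.5 km): east 26.5 sin 252° = -25.20, north 26.5 cos 252° = -8.19
Current position: (-25.20, -8.19). Target: (34.3, 8.8). Remaining: Δeast = 59.50, Δnorth = 16.99.
Bearing = atan2(59.50, 16.99) mod 360° = 74.07°; distance = √((59.50)² + (16.99)²) = 61.881 km.

074°, 61.9 km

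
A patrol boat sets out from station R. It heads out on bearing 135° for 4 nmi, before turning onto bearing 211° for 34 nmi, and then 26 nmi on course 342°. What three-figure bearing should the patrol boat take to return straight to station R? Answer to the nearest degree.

Leg 1 (135°, 4 nmi): east 4 sin 135° = 2.83, north 4 cos 135° = -2.83
Leg 2 (211°, 34 nmi): east 34 sin 211° = -17.51, north 34 cos 211° = -29.14
Leg 3 (342°, 26 nmi): east 26 sin 342° = -8.03, north 26 cos 342° = 24.73
Net displacement: -22.72 east, -7.24 north. Direction back to start is (22.72, 7.24): bearing = atan2(22.72, 7.24) mod 360° = 72.31° ≈ 072°.

072°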